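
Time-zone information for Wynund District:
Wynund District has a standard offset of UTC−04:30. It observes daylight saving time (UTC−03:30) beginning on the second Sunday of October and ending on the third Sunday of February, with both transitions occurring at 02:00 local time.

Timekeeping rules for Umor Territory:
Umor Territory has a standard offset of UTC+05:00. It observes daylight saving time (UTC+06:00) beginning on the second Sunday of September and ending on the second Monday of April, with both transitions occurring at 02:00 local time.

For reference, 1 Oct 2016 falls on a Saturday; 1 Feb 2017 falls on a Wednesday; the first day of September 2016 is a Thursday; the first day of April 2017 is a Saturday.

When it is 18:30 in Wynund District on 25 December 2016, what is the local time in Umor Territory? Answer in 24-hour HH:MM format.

04:00

1 October 2016 is a Saturday, so the first Sunday is October 2 and the second is October 9.
1 February 2017 is a Wednesday, so the first Sunday is February 5 and the third is February 19.
25 December 2016 lies within the daylight-saving period (9 October 2016 – 19 February 2017), so Wynund District is on daylight time, UTC−03:30.
18:30 Wynund District + 3h30m = 22:00 UTC.
1 September 2016 is a Thursday, so the first Sunday is September 4 and the second is September 11.
1 April 2017 is a Saturday, so the first Monday is April 3 and the second is April 10.
At the standard offset (UTC+05:00), 22:00 UTC + 5h = 03:00 Umor Territory standard time (rolling into the next day, 26 December 2016).
The standard-time date in Umor Territory, 26 December 2016, lies within the daylight-saving period (11 September 2016 – 10 April 2017), so Umor Territory is on daylight time, UTC+06:00.
22:00 UTC + 6h = 04:00 Umor Territory (rolling into the next day, 26 December 2016).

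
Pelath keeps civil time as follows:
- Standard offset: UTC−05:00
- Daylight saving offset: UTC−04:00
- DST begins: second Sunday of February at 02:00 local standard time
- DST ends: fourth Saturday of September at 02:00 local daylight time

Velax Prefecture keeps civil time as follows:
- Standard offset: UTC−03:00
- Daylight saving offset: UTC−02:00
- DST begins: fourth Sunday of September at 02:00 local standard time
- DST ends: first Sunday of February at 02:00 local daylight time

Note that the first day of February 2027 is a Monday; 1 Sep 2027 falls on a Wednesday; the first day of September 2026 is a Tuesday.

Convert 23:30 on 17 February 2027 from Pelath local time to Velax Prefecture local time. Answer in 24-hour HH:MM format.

1 February 2027 is a Monday, so the first Sunday is February 7 and the second is February 14.
1 September 2027 is a Wednesday, so the first Saturday is September 4 and the fourth is September 25.
Daylight saving runs 14 February – 25 September; 17 February 2027 is inside that window, so Pelath is at UTC−04:00.
23:30 Pelath + 4h = 03:30 UTC (rolling into the next day, 18 February 2027).
1 September 2026 is a Tuesday, so the first Sunday is September 6 and the fourth is September 27.
1 February 2027 is a Monday, so the first Sunday is February 7.
At the standard offset (UTC−03:00), 03:30 UTC − 3h = 00:30 Velax Prefecture standard time.
Daylight saving runs 27 September 2026 – 7 February 2027; the standard-time date in Velax Prefecture, 18 February 2027, is outside that window, so Velax Prefecture is on standard time at UTC−03:00.
03:30 UTC − 3h = 00:30 Velax Prefecture.

00:30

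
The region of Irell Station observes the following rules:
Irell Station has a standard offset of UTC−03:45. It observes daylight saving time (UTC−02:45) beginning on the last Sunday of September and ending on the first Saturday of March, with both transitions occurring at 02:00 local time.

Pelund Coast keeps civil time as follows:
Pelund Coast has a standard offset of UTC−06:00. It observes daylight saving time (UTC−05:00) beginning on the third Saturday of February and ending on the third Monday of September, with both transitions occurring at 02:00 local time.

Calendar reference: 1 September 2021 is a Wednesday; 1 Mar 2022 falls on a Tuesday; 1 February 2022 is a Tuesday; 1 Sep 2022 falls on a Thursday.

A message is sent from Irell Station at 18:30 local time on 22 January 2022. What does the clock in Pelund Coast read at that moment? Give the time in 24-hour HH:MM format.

1 September 2021 is a Wednesday, so Sundays fall on 5, 12, 19, 26; the last is September 26.
1 March 2022 is a Tuesday, so the first Saturday is March 5.
Daylight saving runs 26 September 2021 – 5 March 2022; 22 January 2022 is inside that window, so Irell Station is at UTC−02:45.
18:30 Irell Station + 2h45m = 21:15 UTC.
1 February 2022 is a Tuesday, so the first Saturday is February 5 and the third is February 19.
1 September 2022 is a Thursday, so the first Monday is September 5 and the third is September 19.
At the standard offset (UTC−06:00), 21:15 UTC − 6h = 15:15 Pelund Coast standard time.
Daylight saving runs 19 February – 19 September; the standard-time date in Pelund Coast, 22 January 2022, is outside that window, so Pelund Coast is on standard time at UTC−06:00.
21:15 UTC − 6h = 15:15 Pelund Coast.

15:15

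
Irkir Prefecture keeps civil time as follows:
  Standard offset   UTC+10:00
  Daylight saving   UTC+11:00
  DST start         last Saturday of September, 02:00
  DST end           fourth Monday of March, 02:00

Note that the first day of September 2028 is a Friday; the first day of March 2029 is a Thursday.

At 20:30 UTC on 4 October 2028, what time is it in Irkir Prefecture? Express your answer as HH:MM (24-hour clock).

1 September 2028 is a Friday, so Saturdays fall on 2, 9, 16, 23, 30; the last is September 30.
1 March 2029 is a Thursday, so the first Monday is March 5 and the fourth is March 26.
At the standard offset (UTC+10:00), 20:30 UTC + 10h = 06:30 Irkir Prefecture standard time (rolling into the next day, 5 October 2028).
Daylight saving runs 30 September 2028 – 26 March 2029; the standard-time date in Irkir Prefecture, 5 October 2028, is inside that window, so Irkir Prefecture is at UTC+11:00.
20:30 UTC + 11h = 07:30 local (rolling into the next day, 5 October 2028).

07:30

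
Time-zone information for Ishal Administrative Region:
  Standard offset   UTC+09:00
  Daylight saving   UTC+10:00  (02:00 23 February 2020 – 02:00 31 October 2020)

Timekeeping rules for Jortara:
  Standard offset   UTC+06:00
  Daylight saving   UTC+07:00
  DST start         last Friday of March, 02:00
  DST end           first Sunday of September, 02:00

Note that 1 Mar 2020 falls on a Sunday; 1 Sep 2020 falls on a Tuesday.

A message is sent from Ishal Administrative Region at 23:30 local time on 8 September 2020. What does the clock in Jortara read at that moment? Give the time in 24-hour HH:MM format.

19:30

Daylight saving runs 23 February – 31 October; 8 September 2020 is inside that window, so Ishal Administrative Region is at UTC+10:00.
23:30 Ishal Administrative Region − 10h = 13:30 UTC.
1 March 2020 is a Sunday, so Fridays fall on 6, 13, 20, 27; the last is March 27.
1 September 2020 is a Tuesday, so the first Sunday is September 6.
At the standard offset (UTC+06:00), 13:30 UTC + 6h = 19:30 Jortara standard time.
The standard-time date in Jortara, 8 September 2020, does not fall between 27 March and 6 September, so daylight saving is not in effect and Jortara is at UTC+06:00.
13:30 UTC + 6h = 19:30 Jortara.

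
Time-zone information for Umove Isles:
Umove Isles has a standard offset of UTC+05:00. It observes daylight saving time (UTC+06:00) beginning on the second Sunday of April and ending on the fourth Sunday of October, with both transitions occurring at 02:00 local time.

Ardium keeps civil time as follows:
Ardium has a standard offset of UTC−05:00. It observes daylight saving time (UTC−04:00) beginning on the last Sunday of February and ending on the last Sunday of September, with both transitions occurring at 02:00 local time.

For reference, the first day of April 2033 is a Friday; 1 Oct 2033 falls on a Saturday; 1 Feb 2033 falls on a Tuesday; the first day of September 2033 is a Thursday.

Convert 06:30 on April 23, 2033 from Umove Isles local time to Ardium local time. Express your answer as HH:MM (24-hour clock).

1 April 2033 is a Friday, so the first Sunday is April 3 and the second is April 10.
1 October 2033 is a Saturday, so the first Sunday is October 2 and the fourth is October 23.
April 23, 2033 falls between 10 April and 23 October, so daylight saving is in effect and Umove Isles is at UTC+06:00.
06:30 Umove Isles − 6h = 00:30 UTC.
1 February 2033 is a Tuesday, so Sundays fall on 6, 13, 20, 27; the last is February 27.
1 September 2033 is a Thursday, so Sundays fall on 4, 11, 18, 25; the last is September 25.
At the standard offset (UTC−05:00), 00:30 UTC − 5h = 19:30 Ardium standard time (rolling into the previous day, 22 April 2033).
Daylight saving runs 27 February – 25 September; the standard-time date in Ardium, April 22, 2033, is inside that window, so Ardium is at UTC−04:00.
00:30 UTC − 4h = 20:30 Ardium (rolling into the previous day, 22 April 2033).

20:30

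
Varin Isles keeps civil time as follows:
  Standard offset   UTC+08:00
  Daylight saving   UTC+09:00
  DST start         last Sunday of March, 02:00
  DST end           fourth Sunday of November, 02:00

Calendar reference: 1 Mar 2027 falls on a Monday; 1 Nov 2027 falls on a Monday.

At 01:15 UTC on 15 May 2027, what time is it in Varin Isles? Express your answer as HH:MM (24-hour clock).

10:15

1 March 2027 is a Monday, so Sundays fall on 7, 14, 21, 28; the last is March 28.
1 November 2027 is a Monday, so the first Sunday is November 7 and the fourth is November 28.
At the standard offset (UTC+08:00), 01:15 UTC + 8h = 09:15 Varin Isles standard time.
The standard-time date in Varin Isles, 15 May 2027, falls between 28 March and 28 November, so daylight saving is in effect and Varin Isles is at UTC+09:00.
01:15 UTC + 9h = 10:15 local.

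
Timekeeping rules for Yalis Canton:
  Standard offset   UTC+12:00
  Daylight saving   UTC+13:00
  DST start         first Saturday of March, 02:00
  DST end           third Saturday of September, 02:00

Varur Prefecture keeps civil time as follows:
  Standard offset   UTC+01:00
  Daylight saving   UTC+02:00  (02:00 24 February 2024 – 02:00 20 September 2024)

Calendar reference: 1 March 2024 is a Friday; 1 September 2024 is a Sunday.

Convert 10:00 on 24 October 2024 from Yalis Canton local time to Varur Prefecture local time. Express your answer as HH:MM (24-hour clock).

1 March 2024 is a Friday, so the first Saturday is March 2.
1 September 2024 is a Sunday, so the first Saturday is September 7 and the third is September 21.
24 October 2024 is outside the daylight-saving period (2 March – 21 September), so Yalis Canton is on standard time, UTC+12:00.
10:00 Yalis Canton − 12h = 22:00 UTC (rolling into the previous day, 23 October 2024).
At the standard offset (UTC+01:00), 22:00 UTC + 1h = 23:00 Varur Prefecture standard time.
The standard-time date in Varur Prefecture, 23 October 2024, does not fall between 24 February and 20 September, so daylight saving is not in effect and Varur Prefecture is at UTC+01:00.
22:00 UTC + 1h = 23:00 Varur Prefecture.

23:00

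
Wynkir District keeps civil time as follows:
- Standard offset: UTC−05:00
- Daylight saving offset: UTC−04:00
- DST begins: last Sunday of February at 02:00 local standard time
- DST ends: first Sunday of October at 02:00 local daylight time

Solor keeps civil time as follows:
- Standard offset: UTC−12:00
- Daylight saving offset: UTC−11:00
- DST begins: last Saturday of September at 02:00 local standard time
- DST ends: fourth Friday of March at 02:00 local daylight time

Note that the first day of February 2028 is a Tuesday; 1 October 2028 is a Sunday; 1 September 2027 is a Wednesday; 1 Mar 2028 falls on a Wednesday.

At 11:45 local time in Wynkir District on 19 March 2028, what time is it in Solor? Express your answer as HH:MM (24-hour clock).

1 February 2028 is a Tuesday, so Sundays fall on 6, 13, 20, 27; the last is February 27.
1 October 2028 is a Sunday, so the first Sunday is October 1.
Daylight saving runs 27 February – 1 October; 19 March 2028 is inside that window, so Wynkir District is at UTC−04:00.
11:45 Wynkir District + 4h = 15:45 UTC.
1 September 2027 is a Wednesday, so Saturdays fall on 4, 11, 18, 25; the last is September 25.
1 March 2028 is a Wednesday, so the first Friday is March 3 and the fourth is March 24.
At the standard offset (UTC−12:00), 15:45 UTC − 12h = 03:45 Solor standard time.
The standard-time date in Solor, 19 March 2028, lies within the daylight-saving period (25 September 2027 – 24 March 2028), so Solor is on daylight time, UTC−11:00.
15:45 UTC − 11h = 04:45 Solor.

04:45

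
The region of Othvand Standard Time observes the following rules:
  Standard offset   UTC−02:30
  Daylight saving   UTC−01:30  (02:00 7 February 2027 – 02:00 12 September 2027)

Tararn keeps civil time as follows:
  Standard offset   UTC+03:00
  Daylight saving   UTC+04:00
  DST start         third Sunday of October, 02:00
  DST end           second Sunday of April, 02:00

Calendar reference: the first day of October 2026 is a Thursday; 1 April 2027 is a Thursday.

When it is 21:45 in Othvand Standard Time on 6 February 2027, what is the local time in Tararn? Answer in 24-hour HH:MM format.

Daylight saving runs 7 February – 12 September; 6 February 2027 is outside that window, so Othvand Standard Time is on standard time at UTC−02:30.
21:45 Othvand Standard Time + 2h30m = 00:15 UTC (rolling into the next day, 7 February 2027).
1 October 2026 is a Thursday, so the first Sunday is October 4 and the third is October 18.
1 April 2027 is a Thursday, so the first Sunday is April 4 and the second is April 11.
At the standard offset (UTC+03:00), 00:15 UTC + 3h = 03:15 Tararn standard time.
Daylight saving runs 18 October 2026 – 11 April 2027; the standard-time date in Tararn, 7 February 2027, is inside that window, so Tararn is at UTC+04:00.
00:15 UTC + 4h = 04:15 Tararn.

04:15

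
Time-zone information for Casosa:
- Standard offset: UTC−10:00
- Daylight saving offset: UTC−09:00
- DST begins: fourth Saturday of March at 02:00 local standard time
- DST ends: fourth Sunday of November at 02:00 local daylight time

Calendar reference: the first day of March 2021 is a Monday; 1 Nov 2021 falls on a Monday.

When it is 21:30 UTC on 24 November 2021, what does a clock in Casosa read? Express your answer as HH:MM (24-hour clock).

1 March 2021 is a Monday, so the first Saturday is March 6 and the fourth is March 27.
1 November 2021 is a Monday, so the first Sunday is November 7 and the fourth is November 28.
At the standard offset (UTC−10:00), 21:30 UTC − 10h = 11:30 Casosa standard time.
The standard-time date in Casosa, 24 November 2021, falls between 27 March and 28 November, so daylight saving is in effect and Casosa is at UTC−09:00.
21:30 UTC − 9h = 12:30 local.

12:30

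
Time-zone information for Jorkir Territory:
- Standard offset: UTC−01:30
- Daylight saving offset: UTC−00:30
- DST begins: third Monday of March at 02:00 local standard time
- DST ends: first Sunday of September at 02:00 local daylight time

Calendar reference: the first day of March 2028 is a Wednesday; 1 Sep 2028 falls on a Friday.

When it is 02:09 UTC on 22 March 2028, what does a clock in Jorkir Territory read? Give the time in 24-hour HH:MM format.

01:39

1 March 2028 is a Wednesday, so the first Monday is March 6 and the third is March 20.
1 September 2028 is a Friday, so the first Sunday is September 3.
At the standard offset (UTC−01:30), 02:09 UTC − 1h30m = 00:39 Jorkir Territory standard time.
The standard-time date in Jorkir Territory, 22 March 2028, falls between 20 March and 3 September, so daylight saving is in effect and Jorkir Territory is at UTC−00:30.
02:09 UTC − 0h30m = 01:39 local.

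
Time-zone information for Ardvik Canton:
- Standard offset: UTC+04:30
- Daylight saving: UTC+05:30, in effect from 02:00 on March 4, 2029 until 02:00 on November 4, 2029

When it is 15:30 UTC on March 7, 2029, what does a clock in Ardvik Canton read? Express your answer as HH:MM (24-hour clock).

21:00

At the standard offset (UTC+04:30), 15:30 UTC + 4h30m = 20:00 Ardvik Canton standard time.
Daylight saving runs 4 March – 4 November; the standard-time date in Ardvik Canton, March 7, 2029, is inside that window, so Ardvik Canton is at UTC+05:30.
15:30 UTC + 5h30m = 21:00 local.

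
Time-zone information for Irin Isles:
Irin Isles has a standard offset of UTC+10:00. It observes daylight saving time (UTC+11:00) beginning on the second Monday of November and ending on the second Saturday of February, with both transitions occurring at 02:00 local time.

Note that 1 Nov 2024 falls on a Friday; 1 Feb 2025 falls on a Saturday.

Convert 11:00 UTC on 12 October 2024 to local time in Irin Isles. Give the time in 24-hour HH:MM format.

21:00

1 November 2024 is a Friday, so the first Monday is November 4 and the second is November 11.
1 February 2025 is a Saturday, so the first Saturday is February 1 and the second is February 8.
At the standard offset (UTC+10:00), 11:00 UTC + 10h = 21:00 Irin Isles standard time.
Daylight saving runs 11 November 2024 – 8 February 2025; the standard-time date in Irin Isles, 12 October 2024, is outside that window, so Irin Isles is on standard time at UTC+10:00.
11:00 UTC + 10h = 21:00 local.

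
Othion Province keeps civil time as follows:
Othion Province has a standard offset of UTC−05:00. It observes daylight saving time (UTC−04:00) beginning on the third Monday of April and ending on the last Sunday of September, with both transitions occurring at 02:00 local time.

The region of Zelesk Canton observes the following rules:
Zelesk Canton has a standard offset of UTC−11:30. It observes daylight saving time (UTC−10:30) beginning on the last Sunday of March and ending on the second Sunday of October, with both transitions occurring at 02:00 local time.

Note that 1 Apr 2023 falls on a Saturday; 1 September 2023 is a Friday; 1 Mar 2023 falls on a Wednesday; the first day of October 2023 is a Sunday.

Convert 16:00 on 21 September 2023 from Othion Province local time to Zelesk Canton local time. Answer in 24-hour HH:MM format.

09:30

1 April 2023 is a Saturday, so the first Monday is April 3 and the third is April 17.
1 September 2023 is a Friday, so Sundays fall on 3, 10, 17, 24; the last is September 24.
Daylight saving runs 17 April – 24 September; 21 September 2023 is inside that window, so Othion Province is at UTC−04:00.
16:00 Othion Province + 4h = 20:00 UTC.
1 March 2023 is a Wednesday, so Sundays fall on 5, 12, 19, 26; the last is March 26.
1 October 2023 is a Sunday, so the first Sunday is October 1 and the second is October 8.
At the standard offset (UTC−11:30), 20:00 UTC − 11h30m = 08:30 Zelesk Canton standard time.
The standard-time date in Zelesk Canton, 21 September 2023, lies within the daylight-saving period (26 March – 8 October), so Zelesk Canton is on daylight time, UTC−10:30.
20:00 UTC − 10h30m = 09:30 Zelesk Canton.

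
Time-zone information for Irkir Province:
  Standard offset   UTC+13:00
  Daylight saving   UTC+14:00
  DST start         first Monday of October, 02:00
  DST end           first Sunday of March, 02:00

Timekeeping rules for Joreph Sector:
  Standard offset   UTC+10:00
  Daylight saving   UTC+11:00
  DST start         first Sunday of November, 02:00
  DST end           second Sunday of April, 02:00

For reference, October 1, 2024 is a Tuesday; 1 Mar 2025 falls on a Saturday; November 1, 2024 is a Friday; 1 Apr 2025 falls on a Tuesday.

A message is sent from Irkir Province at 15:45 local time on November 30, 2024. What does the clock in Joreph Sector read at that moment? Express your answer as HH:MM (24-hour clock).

12:45

1 October 2024 is a Tuesday, so the first Monday is October 7.
1 March 2025 is a Saturday, so the first Sunday is March 2.
November 30, 2024 falls between 7 October 2024 and 2 March 2025, so daylight saving is in effect and Irkir Province is at UTC+14:00.
15:45 Irkir Province − 14h = 01:45 UTC.
1 November 2024 is a Friday, so the first Sunday is November 3.
1 April 2025 is a Tuesday, so the first Sunday is April 6 and the second is April 13.
At the standard offset (UTC+10:00), 01:45 UTC + 10h = 11:45 Joreph Sector standard time.
Daylight saving runs 3 November 2024 – 13 April 2025; the standard-time date in Joreph Sector, November 30, 2024, is inside that window, so Joreph Sector is at UTC+11:00.
01:45 UTC + 11h = 12:45 Joreph Sector.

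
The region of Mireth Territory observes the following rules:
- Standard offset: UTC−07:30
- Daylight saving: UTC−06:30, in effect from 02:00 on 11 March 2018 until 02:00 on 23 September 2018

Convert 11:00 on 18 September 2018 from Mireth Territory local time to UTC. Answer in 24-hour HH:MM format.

17:30

18 September 2018 falls between 11 March and 23 September, so daylight saving is in effect and Mireth Territory is at UTC−06:30.
11:00 local + 6h30m = 17:30 UTC.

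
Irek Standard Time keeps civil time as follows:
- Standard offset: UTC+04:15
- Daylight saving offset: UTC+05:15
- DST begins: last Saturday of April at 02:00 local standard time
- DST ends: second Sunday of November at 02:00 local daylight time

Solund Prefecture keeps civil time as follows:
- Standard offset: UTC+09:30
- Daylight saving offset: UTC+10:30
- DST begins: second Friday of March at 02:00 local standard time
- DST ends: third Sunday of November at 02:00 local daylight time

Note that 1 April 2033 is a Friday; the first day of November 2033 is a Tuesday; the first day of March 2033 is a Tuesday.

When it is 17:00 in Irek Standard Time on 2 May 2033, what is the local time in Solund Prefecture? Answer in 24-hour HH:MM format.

1 April 2033 is a Friday, so Saturdays fall on 2, 9, 16, 23, 30; the last is April 30.
1 November 2033 is a Tuesday, so the first Sunday is November 6 and the second is November 13.
Daylight saving runs 30 April – 13 November; 2 May 2033 is inside that window, so Irek Standard Time is at UTC+05:15.
17:00 Irek Standard Time − 5h15m = 11:45 UTC.
1 March 2033 is a Tuesday, so the first Friday is March 4 and the second is March 11.
1 November 2033 is a Tuesday, so the first Sunday is November 6 and the third is November 20.
At the standard offset (UTC+09:30), 11:45 UTC + 9h30m = 21:15 Solund Prefecture standard time.
The standard-time date in Solund Prefecture, 2 May 2033, lies within the daylight-saving period (11 March – 20 November), so Solund Prefecture is on daylight time, UTC+10:30.
11:45 UTC + 10h30m = 22:15 Solund Prefecture.

22:15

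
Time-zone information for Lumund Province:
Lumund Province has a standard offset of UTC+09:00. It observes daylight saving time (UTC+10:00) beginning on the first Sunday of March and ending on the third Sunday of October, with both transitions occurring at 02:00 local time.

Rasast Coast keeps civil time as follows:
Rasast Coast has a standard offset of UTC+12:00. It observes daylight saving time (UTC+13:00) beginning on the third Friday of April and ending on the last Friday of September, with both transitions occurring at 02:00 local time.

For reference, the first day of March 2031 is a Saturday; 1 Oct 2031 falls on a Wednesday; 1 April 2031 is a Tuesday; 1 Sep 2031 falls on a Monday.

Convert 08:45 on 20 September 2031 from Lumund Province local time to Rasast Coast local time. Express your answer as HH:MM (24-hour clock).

1 March 2031 is a Saturday, so the first Sunday is March 2.
1 October 2031 is a Wednesday, so the first Sunday is October 5 and the third is October 19.
20 September 2031 falls between 2 March and 19 October, so daylight saving is in effect and Lumund Province is at UTC+10:00.
08:45 Lumund Province − 10h = 22:45 UTC (rolling into the previous day, 19 September 2031).
1 April 2031 is a Tuesday, so the first Friday is April 4 and the third is April 18.
1 September 2031 is a Monday, so Fridays fall on 5, 12, 19, 26; the last is September 26.
At the standard offset (UTC+12:00), 22:45 UTC + 12h = 10:45 Rasast Coast standard time (rolling into the next day, 20 September 2031).
The standard-time date in Rasast Coast, 20 September 2031, lies within the daylight-saving period (18 April – 26 September), so Rasast Coast is on daylight time, UTC+13:00.
22:45 UTC + 13h = 11:45 Rasast Coast (rolling into the next day, 20 September 2031).

11:45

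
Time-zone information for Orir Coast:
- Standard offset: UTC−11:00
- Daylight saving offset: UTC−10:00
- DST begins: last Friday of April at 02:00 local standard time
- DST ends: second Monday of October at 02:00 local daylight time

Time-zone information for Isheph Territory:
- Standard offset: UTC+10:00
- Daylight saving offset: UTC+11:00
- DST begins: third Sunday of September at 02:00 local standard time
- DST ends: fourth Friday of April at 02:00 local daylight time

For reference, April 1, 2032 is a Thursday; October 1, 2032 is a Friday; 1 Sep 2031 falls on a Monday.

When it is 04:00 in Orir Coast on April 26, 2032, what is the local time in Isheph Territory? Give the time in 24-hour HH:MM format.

01:00

1 April 2032 is a Thursday, so Fridays fall on 2, 9, 16, 23, 30; the last is April 30.
1 October 2032 is a Friday, so the first Monday is October 4 and the second is October 11.
April 26, 2032 does not fall between 30 April and 11 October, so daylight saving is not in effect and Orir Coast is at UTC−11:00.
04:00 Orir Coast + 11h = 15:00 UTC.
1 September 2031 is a Monday, so the first Sunday is September 7 and the third is September 21.
1 April 2032 is a Thursday, so the first Friday is April 2 and the fourth is April 23.
At the standard offset (UTC+10:00), 15:00 UTC + 10h = 01:00 Isheph Territory standard time (rolling into the next day, 27 April 2032).
The standard-time date in Isheph Territory, April 27, 2032, does not fall between 21 September 2031 and 23 April 2032, so daylight saving is not in effect and Isheph Territory is at UTC+10:00.
15:00 UTC + 10h = 01:00 Isheph Territory (rolling into the next day, 27 April 2032).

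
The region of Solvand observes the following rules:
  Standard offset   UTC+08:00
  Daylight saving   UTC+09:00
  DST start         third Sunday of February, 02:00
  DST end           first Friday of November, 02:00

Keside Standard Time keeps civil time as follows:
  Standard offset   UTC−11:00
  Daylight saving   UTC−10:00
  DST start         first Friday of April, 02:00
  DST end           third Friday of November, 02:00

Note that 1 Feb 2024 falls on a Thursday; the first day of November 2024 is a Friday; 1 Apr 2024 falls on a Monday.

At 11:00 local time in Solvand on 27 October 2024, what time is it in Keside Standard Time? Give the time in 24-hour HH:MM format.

16:00

1 February 2024 is a Thursday, so the first Sunday is February 4 and the third is February 18.
1 November 2024 is a Friday, so the first Friday is November 1.
Daylight saving runs 18 February – 1 November; 27 October 2024 is inside that window, so Solvand is at UTC+09:00.
11:00 Solvand − 9h = 02:00 UTC.
1 April 2024 is a Monday, so the first Friday is April 5.
1 November 2024 is a Friday, so the first Friday is November 1 and the third is November 15.
At the standard offset (UTC−11:00), 02:00 UTC − 11h = 15:00 Keside Standard Time standard time (rolling into the previous day, 26 October 2024).
The standard-time date in Keside Standard Time, 26 October 2024, lies within the daylight-saving period (5 April – 15 November), so Keside Standard Time is on daylight time, UTC−10:00.
02:00 UTC − 10h = 16:00 Keside Standard Time (rolling into the previous day, 26 October 2024).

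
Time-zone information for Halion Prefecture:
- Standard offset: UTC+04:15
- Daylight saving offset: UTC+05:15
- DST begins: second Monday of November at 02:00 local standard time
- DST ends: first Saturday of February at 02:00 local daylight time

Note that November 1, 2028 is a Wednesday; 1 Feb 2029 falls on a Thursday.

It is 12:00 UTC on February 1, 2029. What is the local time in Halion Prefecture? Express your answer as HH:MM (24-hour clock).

17:15

1 November 2028 is a Wednesday, so the first Monday is November 6 and the second is November 13.
1 February 2029 is a Thursday, so the first Saturday is February 3.
At the standard offset (UTC+04:15), 12:00 UTC + 4h15m = 16:15 Halion Prefecture standard time.
Daylight saving runs 13 November 2028 – 3 February 2029; the standard-time date in Halion Prefecture, February 1, 2029, is inside that window, so Halion Prefecture is at UTC+05:15.
12:00 UTC + 5h15m = 17:15 local.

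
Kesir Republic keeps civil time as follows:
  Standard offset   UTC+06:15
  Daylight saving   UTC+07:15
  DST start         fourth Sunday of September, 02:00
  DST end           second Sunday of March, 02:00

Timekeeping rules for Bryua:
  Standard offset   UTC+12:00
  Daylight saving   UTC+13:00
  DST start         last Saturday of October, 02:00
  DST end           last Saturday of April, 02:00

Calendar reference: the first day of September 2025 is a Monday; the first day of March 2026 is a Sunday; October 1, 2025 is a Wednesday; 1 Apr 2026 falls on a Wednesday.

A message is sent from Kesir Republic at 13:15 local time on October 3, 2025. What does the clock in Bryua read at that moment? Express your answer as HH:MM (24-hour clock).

18:00

1 September 2025 is a Monday, so the first Sunday is September 7 and the fourth is September 28.
1 March 2026 is a Sunday, so the first Sunday is March 1 and the second is March 8.
Daylight saving runs 28 September 2025 – 8 March 2026; October 3, 2025 is inside that window, so Kesir Republic is at UTC+07:15.
13:15 Kesir Republic − 7h15m = 06:00 UTC.
1 October 2025 is a Wednesday, so Saturdays fall on 4, 11, 18, 25; the last is October 25.
1 April 2026 is a Wednesday, so Saturdays fall on 4, 11, 18, 25; the last is April 25.
At the standard offset (UTC+12:00), 06:00 UTC + 12h = 18:00 Bryua standard time.
The standard-time date in Bryua, October 3, 2025, does not fall between 25 October 2025 and 25 April 2026, so daylight saving is not in effect and Bryua is at UTC+12:00.
06:00 UTC + 12h = 18:00 Bryua.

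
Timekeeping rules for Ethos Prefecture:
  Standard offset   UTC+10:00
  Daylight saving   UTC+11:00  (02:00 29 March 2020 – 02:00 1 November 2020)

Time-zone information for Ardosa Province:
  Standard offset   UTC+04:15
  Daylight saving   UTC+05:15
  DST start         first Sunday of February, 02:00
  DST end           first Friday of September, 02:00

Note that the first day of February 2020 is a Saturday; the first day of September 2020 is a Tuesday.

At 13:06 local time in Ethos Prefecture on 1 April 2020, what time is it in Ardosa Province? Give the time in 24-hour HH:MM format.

1 April 2020 lies within the daylight-saving period (29 March – 1 November), so Ethos Prefecture is on daylight time, UTC+11:00.
13:06 Ethos Prefecture − 11h = 02:06 UTC.
1 February 2020 is a Saturday, so the first Sunday is February 2.
1 September 2020 is a Tuesday, so the first Friday is September 4.
At the standard offset (UTC+04:15), 02:06 UTC + 4h15m = 06:21 Ardosa Province standard time.
Daylight saving runs 2 February – 4 September; the standard-time date in Ardosa Province, 1 April 2020, is inside that window, so Ardosa Province is at UTC+05:15.
02:06 UTC + 5h15m = 07:21 Ardosa Province.

07:21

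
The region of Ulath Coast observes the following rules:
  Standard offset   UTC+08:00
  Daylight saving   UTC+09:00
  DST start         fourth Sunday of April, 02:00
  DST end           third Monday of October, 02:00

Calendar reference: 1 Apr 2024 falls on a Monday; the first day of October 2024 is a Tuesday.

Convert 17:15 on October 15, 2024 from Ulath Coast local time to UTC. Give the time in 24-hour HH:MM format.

1 April 2024 is a Monday, so the first Sunday is April 7 and the fourth is April 28.
1 October 2024 is a Tuesday, so the first Monday is October 7 and the third is October 21.
Daylight saving runs 28 April – 21 October; October 15, 2024 is inside that window, so Ulath Coast is at UTC+09:00.
17:15 local − 9h = 08:15 UTC.

08:15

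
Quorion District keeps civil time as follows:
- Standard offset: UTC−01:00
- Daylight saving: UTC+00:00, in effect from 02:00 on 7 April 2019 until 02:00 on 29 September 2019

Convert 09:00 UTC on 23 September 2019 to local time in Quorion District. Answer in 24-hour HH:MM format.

09:00

At the standard offset (UTC−01:00), 09:00 UTC − 1h = 08:00 Quorion District standard time.
The standard-time date in Quorion District, 23 September 2019, lies within the daylight-saving period (7 April – 29 September), so Quorion District is on daylight time, UTC+00:00.
09:00 UTC + 0h = 09:00 local.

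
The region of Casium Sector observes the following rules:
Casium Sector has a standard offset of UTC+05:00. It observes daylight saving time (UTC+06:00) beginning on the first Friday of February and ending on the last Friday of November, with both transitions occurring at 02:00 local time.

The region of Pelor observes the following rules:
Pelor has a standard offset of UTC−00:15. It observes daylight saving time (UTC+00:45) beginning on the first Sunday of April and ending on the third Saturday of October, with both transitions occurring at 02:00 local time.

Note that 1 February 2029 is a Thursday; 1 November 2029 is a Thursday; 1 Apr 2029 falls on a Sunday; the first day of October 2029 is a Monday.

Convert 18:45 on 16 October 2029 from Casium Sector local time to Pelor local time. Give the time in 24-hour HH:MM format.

1 February 2029 is a Thursday, so the first Friday is February 2.
1 November 2029 is a Thursday, so Fridays fall on 2, 9, 16, 23, 30; the last is November 30.
Daylight saving runs 2 February – 30 November; 16 October 2029 is inside that window, so Casium Sector is at UTC+06:00.
18:45 Casium Sector − 6h = 12:45 UTC.
1 April 2029 is a Sunday, so the first Sunday is April 1.
1 October 2029 is a Monday, so the first Saturday is October 6 and the third is October 20.
At the standard offset (UTC−00:15), 12:45 UTC − 0h15m = 12:30 Pelor standard time.
The standard-time date in Pelor, 16 October 2029, falls between 1 April and 20 October, so daylight saving is in effect and Pelor is at UTC+00:45.
12:45 UTC + 0h45m = 13:30 Pelor.

13:30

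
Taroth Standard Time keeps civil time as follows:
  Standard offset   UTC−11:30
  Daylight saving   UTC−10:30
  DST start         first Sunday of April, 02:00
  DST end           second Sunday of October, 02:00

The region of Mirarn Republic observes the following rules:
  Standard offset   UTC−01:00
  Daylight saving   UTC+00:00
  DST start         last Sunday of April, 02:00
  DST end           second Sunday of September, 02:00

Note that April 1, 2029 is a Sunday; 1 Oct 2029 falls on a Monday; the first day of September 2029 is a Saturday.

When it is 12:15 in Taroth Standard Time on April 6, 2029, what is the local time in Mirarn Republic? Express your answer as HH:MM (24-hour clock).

1 April 2029 is a Sunday, so the first Sunday is April 1.
1 October 2029 is a Monday, so the first Sunday is October 7 and the second is October 14.
April 6, 2029 lies within the daylight-saving period (1 April – 14 October), so Taroth Standard Time is on daylight time, UTC−10:30.
12:15 Taroth Standard Time + 10h30m = 22:45 UTC.
1 April 2029 is a Sunday, so Sundays fall on 1, 8, 15, 22, 29; the last is April 29.
1 September 2029 is a Saturday, so the first Sunday is September 2 and the second is September 9.
At the standard offset (UTC−01:00), 22:45 UTC − 1h = 21:45 Mirarn Republic standard time.
The standard-time date in Mirarn Republic, April 6, 2029, is outside the daylight-saving period (29 April – 9 September), so Mirarn Republic is on standard time, UTC−01:00.
22:45 UTC − 1h = 21:45 Mirarn Republic.

21:45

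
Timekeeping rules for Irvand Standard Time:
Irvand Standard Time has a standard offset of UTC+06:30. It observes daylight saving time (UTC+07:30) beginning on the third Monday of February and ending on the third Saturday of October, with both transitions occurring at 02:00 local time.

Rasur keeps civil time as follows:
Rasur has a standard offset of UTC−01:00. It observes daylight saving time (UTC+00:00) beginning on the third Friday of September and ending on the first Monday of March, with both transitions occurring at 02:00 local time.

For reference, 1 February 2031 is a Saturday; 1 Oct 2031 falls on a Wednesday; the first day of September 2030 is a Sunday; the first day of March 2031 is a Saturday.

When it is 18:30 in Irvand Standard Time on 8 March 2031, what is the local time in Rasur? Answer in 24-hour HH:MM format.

10:00

1 February 2031 is a Saturday, so the first Monday is February 3 and the third is February 17.
1 October 2031 is a Wednesday, so the first Saturday is October 4 and the third is October 18.
8 March 2031 lies within the daylight-saving period (17 February – 18 October), so Irvand Standard Time is on daylight time, UTC+07:30.
18:30 Irvand Standard Time − 7h30m = 11:00 UTC.
1 September 2030 is a Sunday, so the first Friday is September 6 and the third is September 20.
1 March 2031 is a Saturday, so the first Monday is March 3.
At the standard offset (UTC−01:00), 11:00 UTC − 1h = 10:00 Rasur standard time.
The standard-time date in Rasur, 8 March 2031, is outside the daylight-saving period (20 September 2030 – 3 March 2031), so Rasur is on standard time, UTC−01:00.
11:00 UTC − 1h = 10:00 Rasur.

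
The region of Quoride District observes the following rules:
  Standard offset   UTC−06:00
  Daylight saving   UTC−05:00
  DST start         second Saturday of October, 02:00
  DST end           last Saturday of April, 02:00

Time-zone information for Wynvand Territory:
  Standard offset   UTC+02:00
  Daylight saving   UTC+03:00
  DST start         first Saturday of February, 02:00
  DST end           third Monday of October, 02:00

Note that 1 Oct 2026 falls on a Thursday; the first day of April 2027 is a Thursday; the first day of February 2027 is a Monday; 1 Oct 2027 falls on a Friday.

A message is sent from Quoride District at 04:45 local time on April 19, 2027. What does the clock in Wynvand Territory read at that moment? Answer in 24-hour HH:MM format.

1 October 2026 is a Thursday, so the first Saturday is October 3 and the second is October 10.
1 April 2027 is a Thursday, so Saturdays fall on 3, 10, 17, 24; the last is April 24.
April 19, 2027 lies within the daylight-saving period (10 October 2026 – 24 April 2027), so Quoride District is on daylight time, UTC−05:00.
04:45 Quoride District + 5h = 09:45 UTC.
1 February 2027 is a Monday, so the first Saturday is February 6.
1 October 2027 is a Friday, so the first Monday is October 4 and the third is October 18.
At the standard offset (UTC+02:00), 09:45 UTC + 2h = 11:45 Wynvand Territory standard time.
The standard-time date in Wynvand Territory, April 19, 2027, falls between 6 February and 18 October, so daylight saving is in effect and Wynvand Territory is at UTC+03:00.
09:45 UTC + 3h = 12:45 Wynvand Territory.

12:45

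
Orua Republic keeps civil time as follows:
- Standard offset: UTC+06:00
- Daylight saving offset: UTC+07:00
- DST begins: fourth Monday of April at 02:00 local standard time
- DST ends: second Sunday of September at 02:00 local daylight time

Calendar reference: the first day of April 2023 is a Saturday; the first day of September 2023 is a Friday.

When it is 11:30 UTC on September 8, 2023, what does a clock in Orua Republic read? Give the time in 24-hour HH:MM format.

18:30

1 April 2023 is a Saturday, so the first Monday is April 3 and the fourth is April 24.
1 September 2023 is a Friday, so the first Sunday is September 3 and the second is September 10.
At the standard offset (UTC+06:00), 11:30 UTC + 6h = 17:30 Orua Republic standard time.
Daylight saving runs 24 April – 10 September; the standard-time date in Orua Republic, September 8, 2023, is inside that window, so Orua Republic is at UTC+07:00.
11:30 UTC + 7h = 18:30 local.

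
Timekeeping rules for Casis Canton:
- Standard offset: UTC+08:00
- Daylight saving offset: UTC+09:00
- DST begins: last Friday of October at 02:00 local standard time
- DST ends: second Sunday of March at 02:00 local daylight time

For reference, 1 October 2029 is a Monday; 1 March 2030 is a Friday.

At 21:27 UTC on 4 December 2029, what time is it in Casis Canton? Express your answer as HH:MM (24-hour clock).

1 October 2029 is a Monday, so Fridays fall on 5, 12, 19, 26; the last is October 26.
1 March 2030 is a Friday, so the first Sunday is March 3 and the second is March 10.
At the standard offset (UTC+08:00), 21:27 UTC + 8h = 05:27 Casis Canton standard time (rolling into the next day, 5 December 2029).
The standard-time date in Casis Canton, 5 December 2029, falls between 26 October 2029 and 10 March 2030, so daylight saving is in effect and Casis Canton is at UTC+09:00.
21:27 UTC + 9h = 06:27 local (rolling into the next day, 5 December 2029).

06:27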